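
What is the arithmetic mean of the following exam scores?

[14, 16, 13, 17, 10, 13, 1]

12

Step 1: Sum all values: 14 + 16 + 13 + 17 + 10 + 13 + 1 = 84
Step 2: Count the number of values: n = 7
Step 3: Mean = sum / n = 84 / 7 = 12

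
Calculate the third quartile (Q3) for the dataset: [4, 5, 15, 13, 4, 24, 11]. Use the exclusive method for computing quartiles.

15

Step 1: Sort the data: [4, 4, 5, 11, 13, 15, 24]
Step 2: n = 7
Step 3: Using the exclusive quartile method:
  Q1 = 4
  Q2 (median) = 11
  Q3 = 15
  IQR = Q3 - Q1 = 15 - 4 = 11
Step 4: Q3 = 15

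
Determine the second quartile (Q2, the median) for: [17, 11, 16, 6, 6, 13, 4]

11

Step 1: Sort the data: [4, 6, 6, 11, 13, 16, 17]
Step 2: n = 7
Step 3: Q2 is the median. Since n is odd, it is the middle value at position 4: 11
Step 4: Q2 = 11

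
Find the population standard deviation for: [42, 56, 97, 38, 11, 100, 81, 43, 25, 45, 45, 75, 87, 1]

29.7644

Step 1: Compute the mean: 53.2857
Step 2: Sum of squared deviations from the mean: 12402.8571
Step 3: Population variance = 12402.8571 / 14 = 885.9184
Step 4: Standard deviation = sqrt(885.9184) = 29.7644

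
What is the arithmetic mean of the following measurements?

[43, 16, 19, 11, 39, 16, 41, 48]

29.125

Step 1: Sum all values: 43 + 16 + 19 + 11 + 39 + 16 + 41 + 48 = 233
Step 2: Count the number of values: n = 8
Step 3: Mean = sum / n = 233 / 8 = 29.125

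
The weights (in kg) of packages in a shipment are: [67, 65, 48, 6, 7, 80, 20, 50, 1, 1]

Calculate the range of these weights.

79

Step 1: Identify the maximum value: max = 80
Step 2: Identify the minimum value: min = 1
Step 3: Range = max - min = 80 - 1 = 79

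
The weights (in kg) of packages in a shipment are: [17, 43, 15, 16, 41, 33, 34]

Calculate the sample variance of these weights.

147.9524

Step 1: Compute the mean: (17 + 43 + 15 + 16 + 41 + 33 + 34) / 7 = 28.4286
Step 2: Compute squared deviations from the mean:
  (17 - 28.4286)^2 = 130.6122
  (43 - 28.4286)^2 = 212.3265
  (15 - 28.4286)^2 = 180.3265
  (16 - 28.4286)^2 = 154.4694
  (41 - 28.4286)^2 = 158.0408
  (33 - 28.4286)^2 = 20.898
  (34 - 28.4286)^2 = 31.0408
Step 3: Sum of squared deviations = 887.7143
Step 4: Sample variance = 887.7143 / 6 = 147.9524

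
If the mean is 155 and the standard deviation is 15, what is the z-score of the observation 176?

1.4

Step 1: Recall the z-score formula: z = (x - mu) / sigma
Step 2: Substitute values: z = (176 - 155) / 15
Step 3: z = 21 / 15 = 1.4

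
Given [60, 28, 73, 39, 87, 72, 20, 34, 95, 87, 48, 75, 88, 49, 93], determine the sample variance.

639.0286

Step 1: Compute the mean: (60 + 28 + 73 + 39 + 87 + 72 + 20 + 34 + 95 + 87 + 48 + 75 + 88 + 49 + 93) / 15 = 63.2
Step 2: Compute squared deviations from the mean:
  (60 - 63.2)^2 = 10.24
  (28 - 63.2)^2 = 1239.04
  (73 - 63.2)^2 = 96.04
  (39 - 63.2)^2 = 585.64
  (87 - 63.2)^2 = 566.44
  (72 - 63.2)^2 = 77.44
  (20 - 63.2)^2 = 1866.24
  (34 - 63.2)^2 = 852.64
  (95 - 63.2)^2 = 1011.24
  (87 - 63.2)^2 = 566.44
  (48 - 63.2)^2 = 231.04
  (75 - 63.2)^2 = 139.24
  (88 - 63.2)^2 = 615.04
  (49 - 63.2)^2 = 201.64
  (93 - 63.2)^2 = 888.04
Step 3: Sum of squared deviations = 8946.4
Step 4: Sample variance = 8946.4 / 14 = 639.0286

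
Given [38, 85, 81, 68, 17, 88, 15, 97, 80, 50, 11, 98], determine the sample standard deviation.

33.0023

Step 1: Compute the mean: 60.6667
Step 2: Sum of squared deviations from the mean: 11980.6667
Step 3: Sample variance = 11980.6667 / 11 = 1089.1515
Step 4: Standard deviation = sqrt(1089.1515) = 33.0023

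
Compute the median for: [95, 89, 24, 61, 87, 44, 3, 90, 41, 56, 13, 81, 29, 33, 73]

56

Step 1: Sort the data in ascending order: [3, 13, 24, 29, 33, 41, 44, 56, 61, 73, 81, 87, 89, 90, 95]
Step 2: The number of values is n = 15.
Step 3: Since n is odd, the median is the middle value at position 8: 56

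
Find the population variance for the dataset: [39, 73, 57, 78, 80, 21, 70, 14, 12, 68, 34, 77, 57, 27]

589.1071

Step 1: Compute the mean: (39 + 73 + 57 + 78 + 80 + 21 + 70 + 14 + 12 + 68 + 34 + 77 + 57 + 27) / 14 = 50.5
Step 2: Compute squared deviations from the mean:
  (39 - 50.5)^2 = 132.25
  (73 - 50.5)^2 = 506.25
  (57 - 50.5)^2 = 42.25
  (78 - 50.5)^2 = 756.25
  (80 - 50.5)^2 = 870.25
  (21 - 50.5)^2 = 870.25
  (70 - 50.5)^2 = 380.25
  (14 - 50.5)^2 = 1332.25
  (12 - 50.5)^2 = 1482.25
  (68 - 50.5)^2 = 306.25
  (34 - 50.5)^2 = 272.25
  (77 - 50.5)^2 = 702.25
  (57 - 50.5)^2 = 42.25
  (27 - 50.5)^2 = 552.25
Step 3: Sum of squared deviations = 8247.5
Step 4: Population variance = 8247.5 / 14 = 589.1071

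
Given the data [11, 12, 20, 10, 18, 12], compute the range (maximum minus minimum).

10

Step 1: Identify the maximum value: max = 20
Step 2: Identify the minimum value: min = 10
Step 3: Range = max - min = 20 - 10 = 10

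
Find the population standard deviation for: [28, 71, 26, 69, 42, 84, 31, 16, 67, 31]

22.6418

Step 1: Compute the mean: 46.5
Step 2: Sum of squared deviations from the mean: 5126.5
Step 3: Population variance = 5126.5 / 10 = 512.65
Step 4: Standard deviation = sqrt(512.65) = 22.6418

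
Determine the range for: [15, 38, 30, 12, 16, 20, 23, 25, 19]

26

Step 1: Identify the maximum value: max = 38
Step 2: Identify the minimum value: min = 12
Step 3: Range = max - min = 38 - 12 = 26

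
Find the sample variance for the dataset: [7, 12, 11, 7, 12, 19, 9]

17

Step 1: Compute the mean: (7 + 12 + 11 + 7 + 12 + 19 + 9) / 7 = 11
Step 2: Compute squared deviations from the mean:
  (7 - 11)^2 = 16
  (12 - 11)^2 = 1
  (11 - 11)^2 = 0
  (7 - 11)^2 = 16
  (12 - 11)^2 = 1
  (19 - 11)^2 = 64
  (9 - 11)^2 = 4
Step 3: Sum of squared deviations = 102
Step 4: Sample variance = 102 / 6 = 17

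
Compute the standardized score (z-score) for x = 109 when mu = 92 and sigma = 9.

1.8889

Step 1: Recall the z-score formula: z = (x - mu) / sigma
Step 2: Substitute values: z = (109 - 92) / 9
Step 3: z = 17 / 9 = 1.8889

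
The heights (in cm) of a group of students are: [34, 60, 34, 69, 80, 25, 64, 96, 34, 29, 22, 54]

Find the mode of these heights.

34

Step 1: Count the frequency of each value:
  22: appears 1 time(s)
  25: appears 1 time(s)
  29: appears 1 time(s)
  34: appears 3 time(s)
  54: appears 1 time(s)
  60: appears 1 time(s)
  64: appears 1 time(s)
  69: appears 1 time(s)
  80: appears 1 time(s)
  96: appears 1 time(s)
Step 2: The value 34 appears most frequently (3 times).
Step 3: Mode = 34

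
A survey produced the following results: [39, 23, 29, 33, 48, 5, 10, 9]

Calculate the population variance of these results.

211

Step 1: Compute the mean: (39 + 23 + 29 + 33 + 48 + 5 + 10 + 9) / 8 = 24.5
Step 2: Compute squared deviations from the mean:
  (39 - 24.5)^2 = 210.25
  (23 - 24.5)^2 = 2.25
  (29 - 24.5)^2 = 20.25
  (33 - 24.5)^2 = 72.25
  (48 - 24.5)^2 = 552.25
  (5 - 24.5)^2 = 380.25
  (10 - 24.5)^2 = 210.25
  (9 - 24.5)^2 = 240.25
Step 3: Sum of squared deviations = 1688
Step 4: Population variance = 1688 / 8 = 211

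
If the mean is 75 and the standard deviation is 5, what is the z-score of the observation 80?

1

Step 1: Recall the z-score formula: z = (x - mu) / sigma
Step 2: Substitute values: z = (80 - 75) / 5
Step 3: z = 5 / 5 = 1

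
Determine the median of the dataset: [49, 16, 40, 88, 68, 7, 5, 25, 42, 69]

41

Step 1: Sort the data in ascending order: [5, 7, 16, 25, 40, 42, 49, 68, 69, 88]
Step 2: The number of values is n = 10.
Step 3: Since n is even, the median is the average of positions 5 and 6:
  Median = (40 + 42) / 2 = 41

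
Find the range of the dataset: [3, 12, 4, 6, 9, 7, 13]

10

Step 1: Identify the maximum value: max = 13
Step 2: Identify the minimum value: min = 3
Step 3: Range = max - min = 13 - 3 = 10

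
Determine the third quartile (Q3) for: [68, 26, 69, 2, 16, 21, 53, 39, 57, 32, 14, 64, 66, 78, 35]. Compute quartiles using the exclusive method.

66

Step 1: Sort the data: [2, 14, 16, 21, 26, 32, 35, 39, 53, 57, 64, 66, 68, 69, 78]
Step 2: n = 15
Step 3: Using the exclusive quartile method:
  Q1 = 21
  Q2 (median) = 39
  Q3 = 66
  IQR = Q3 - Q1 = 66 - 21 = 45
Step 4: Q3 = 66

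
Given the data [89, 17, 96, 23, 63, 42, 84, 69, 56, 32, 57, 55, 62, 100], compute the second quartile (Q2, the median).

59.5

Step 1: Sort the data: [17, 23, 32, 42, 55, 56, 57, 62, 63, 69, 84, 89, 96, 100]
Step 2: n = 14
Step 3: Q2 is the median. Since n is even, it is the average of the values at positions 7 and 8:
  Q2 = (57 + 62) / 2 = 59.5
Step 4: Q2 = 59.5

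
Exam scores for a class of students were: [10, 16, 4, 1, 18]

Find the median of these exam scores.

10

Step 1: Sort the data in ascending order: [1, 4, 10, 16, 18]
Step 2: The number of values is n = 5.
Step 3: Since n is odd, the median is the middle value at position 3: 10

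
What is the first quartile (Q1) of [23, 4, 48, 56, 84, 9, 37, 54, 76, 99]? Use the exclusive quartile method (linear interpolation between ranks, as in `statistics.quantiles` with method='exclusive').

19.5

Step 1: Sort the data: [4, 9, 23, 37, 48, 54, 56, 76, 84, 99]
Step 2: n = 10
Step 3: Using the exclusive quartile method:
  Q1 = 19.5
  Q2 (median) = 51
  Q3 = 78
  IQR = Q3 - Q1 = 78 - 19.5 = 58.5
Step 4: Q1 = 19.5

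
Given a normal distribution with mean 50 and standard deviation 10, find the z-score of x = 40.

-1

Step 1: Recall the z-score formula: z = (x - mu) / sigma
Step 2: Substitute values: z = (40 - 50) / 10
Step 3: z = -10 / 10 = -1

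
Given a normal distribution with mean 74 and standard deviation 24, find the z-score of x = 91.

0.7083

Step 1: Recall the z-score formula: z = (x - mu) / sigma
Step 2: Substitute values: z = (91 - 74) / 24
Step 3: z = 17 / 24 = 0.7083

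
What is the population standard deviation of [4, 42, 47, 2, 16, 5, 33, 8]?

17.1241

Step 1: Compute the mean: 19.625
Step 2: Sum of squared deviations from the mean: 2345.875
Step 3: Population variance = 2345.875 / 8 = 293.2344
Step 4: Standard deviation = sqrt(293.2344) = 17.1241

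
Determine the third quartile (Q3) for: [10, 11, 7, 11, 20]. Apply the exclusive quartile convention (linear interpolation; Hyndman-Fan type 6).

15.5

Step 1: Sort the data: [7, 10, 11, 11, 20]
Step 2: n = 5
Step 3: Using the exclusive quartile method:
  Q1 = 8.5
  Q2 (median) = 11
  Q3 = 15.5
  IQR = Q3 - Q1 = 15.5 - 8.5 = 7
Step 4: Q3 = 15.5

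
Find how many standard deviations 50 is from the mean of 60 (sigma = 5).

-2

Step 1: Recall the z-score formula: z = (x - mu) / sigma
Step 2: Substitute values: z = (50 - 60) / 5
Step 3: z = -10 / 5 = -2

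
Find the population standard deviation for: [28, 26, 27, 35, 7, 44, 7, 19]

12.0046

Step 1: Compute the mean: 24.125
Step 2: Sum of squared deviations from the mean: 1152.875
Step 3: Population variance = 1152.875 / 8 = 144.1094
Step 4: Standard deviation = sqrt(144.1094) = 12.0046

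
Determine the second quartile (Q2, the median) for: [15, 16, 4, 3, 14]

14

Step 1: Sort the data: [3, 4, 14, 15, 16]
Step 2: n = 5
Step 3: Q2 is the median. Since n is odd, it is the middle value at position 3: 14
Step 4: Q2 = 14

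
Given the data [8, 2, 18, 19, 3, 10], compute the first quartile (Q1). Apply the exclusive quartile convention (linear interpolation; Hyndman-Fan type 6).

2.75

Step 1: Sort the data: [2, 3, 8, 10, 18, 19]
Step 2: n = 6
Step 3: Using the exclusive quartile method:
  Q1 = 2.75
  Q2 (median) = 9
  Q3 = 18.25
  IQR = Q3 - Q1 = 18.25 - 2.75 = 15.5
Step 4: Q1 = 2.75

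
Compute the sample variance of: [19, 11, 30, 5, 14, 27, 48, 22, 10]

172

Step 1: Compute the mean: (19 + 11 + 30 + 5 + 14 + 27 + 48 + 22 + 10) / 9 = 20.6667
Step 2: Compute squared deviations from the mean:
  (19 - 20.6667)^2 = 2.7778
  (11 - 20.6667)^2 = 93.4444
  (30 - 20.6667)^2 = 87.1111
  (5 - 20.6667)^2 = 245.4444
  (14 - 20.6667)^2 = 44.4444
  (27 - 20.6667)^2 = 40.1111
  (48 - 20.6667)^2 = 747.1111
  (22 - 20.6667)^2 = 1.7778
  (10 - 20.6667)^2 = 113.7778
Step 3: Sum of squared deviations = 1376
Step 4: Sample variance = 1376 / 8 = 172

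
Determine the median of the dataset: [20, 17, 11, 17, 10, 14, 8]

14

Step 1: Sort the data in ascending order: [8, 10, 11, 14, 17, 17, 20]
Step 2: The number of values is n = 7.
Step 3: Since n is odd, the median is the middle value at position 4: 14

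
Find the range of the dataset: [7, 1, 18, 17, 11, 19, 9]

18

Step 1: Identify the maximum value: max = 19
Step 2: Identify the minimum value: min = 1
Step 3: Range = max - min = 19 - 1 = 18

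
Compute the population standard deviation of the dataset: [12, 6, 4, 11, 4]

3.4409

Step 1: Compute the mean: 7.4
Step 2: Sum of squared deviations from the mean: 59.2
Step 3: Population variance = 59.2 / 5 = 11.84
Step 4: Standard deviation = sqrt(11.84) = 3.4409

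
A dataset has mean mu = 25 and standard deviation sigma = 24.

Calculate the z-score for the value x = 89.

2.6667

Step 1: Recall the z-score formula: z = (x - mu) / sigma
Step 2: Substitute values: z = (89 - 25) / 24
Step 3: z = 64 / 24 = 2.6667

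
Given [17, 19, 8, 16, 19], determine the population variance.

16.56

Step 1: Compute the mean: (17 + 19 + 8 + 16 + 19) / 5 = 15.8
Step 2: Compute squared deviations from the mean:
  (17 - 15.8)^2 = 1.44
  (19 - 15.8)^2 = 10.24
  (8 - 15.8)^2 = 60.84
  (16 - 15.8)^2 = 0.04
  (19 - 15.8)^2 = 10.24
Step 3: Sum of squared deviations = 82.8
Step 4: Population variance = 82.8 / 5 = 16.56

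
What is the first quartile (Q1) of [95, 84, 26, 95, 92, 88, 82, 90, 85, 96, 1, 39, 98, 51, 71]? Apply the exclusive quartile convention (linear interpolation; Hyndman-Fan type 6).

51

Step 1: Sort the data: [1, 26, 39, 51, 71, 82, 84, 85, 88, 90, 92, 95, 95, 96, 98]
Step 2: n = 15
Step 3: Using the exclusive quartile method:
  Q1 = 51
  Q2 (median) = 85
  Q3 = 95
  IQR = Q3 - Q1 = 95 - 51 = 44
Step 4: Q1 = 51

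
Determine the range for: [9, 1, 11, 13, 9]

12

Step 1: Identify the maximum value: max = 13
Step 2: Identify the minimum value: min = 1
Step 3: Range = max - min = 13 - 1 = 12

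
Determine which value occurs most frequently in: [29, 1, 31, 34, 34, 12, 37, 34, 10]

34

Step 1: Count the frequency of each value:
  1: appears 1 time(s)
  10: appears 1 time(s)
  12: appears 1 time(s)
  29: appears 1 time(s)
  31: appears 1 time(s)
  34: appears 3 time(s)
  37: appears 1 time(s)
Step 2: The value 34 appears most frequently (3 times).
Step 3: Mode = 34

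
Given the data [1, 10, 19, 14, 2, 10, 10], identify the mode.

10

Step 1: Count the frequency of each value:
  1: appears 1 time(s)
  2: appears 1 time(s)
  10: appears 3 time(s)
  14: appears 1 time(s)
  19: appears 1 time(s)
Step 2: The value 10 appears most frequently (3 times).
Step 3: Mode = 10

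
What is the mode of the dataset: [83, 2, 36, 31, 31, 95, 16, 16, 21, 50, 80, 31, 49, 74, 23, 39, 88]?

31

Step 1: Count the frequency of each value:
  2: appears 1 time(s)
  16: appears 2 time(s)
  21: appears 1 time(s)
  23: appears 1 time(s)
  31: appears 3 time(s)
  36: appears 1 time(s)
  39: appears 1 time(s)
  49: appears 1 time(s)
  50: appears 1 time(s)
  74: appears 1 time(s)
  80: appears 1 time(s)
  83: appears 1 time(s)
  88: appears 1 time(s)
  95: appears 1 time(s)
Step 2: The value 31 appears most frequently (3 times).
Step 3: Mode = 31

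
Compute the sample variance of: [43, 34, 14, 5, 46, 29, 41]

240.5714

Step 1: Compute the mean: (43 + 34 + 14 + 5 + 46 + 29 + 41) / 7 = 30.2857
Step 2: Compute squared deviations from the mean:
  (43 - 30.2857)^2 = 161.6531
  (34 - 30.2857)^2 = 13.7959
  (14 - 30.2857)^2 = 265.2245
  (5 - 30.2857)^2 = 639.3673
  (46 - 30.2857)^2 = 246.9388
  (29 - 30.2857)^2 = 1.6531
  (41 - 30.2857)^2 = 114.7959
Step 3: Sum of squared deviations = 1443.4286
Step 4: Sample variance = 1443.4286 / 6 = 240.5714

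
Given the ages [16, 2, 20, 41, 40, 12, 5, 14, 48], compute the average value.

22

Step 1: Sum all values: 16 + 2 + 20 + 41 + 40 + 12 + 5 + 14 + 48 = 198
Step 2: Count the number of values: n = 9
Step 3: Mean = sum / n = 198 / 9 = 22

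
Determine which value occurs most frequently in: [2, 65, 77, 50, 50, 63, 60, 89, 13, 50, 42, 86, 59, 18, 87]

50

Step 1: Count the frequency of each value:
  2: appears 1 time(s)
  13: appears 1 time(s)
  18: appears 1 time(s)
  42: appears 1 time(s)
  50: appears 3 time(s)
  59: appears 1 time(s)
  60: appears 1 time(s)
  63: appears 1 time(s)
  65: appears 1 time(s)
  77: appears 1 time(s)
  86: appears 1 time(s)
  87: appears 1 time(s)
  89: appears 1 time(s)
Step 2: The value 50 appears most frequently (3 times).
Step 3: Mode = 50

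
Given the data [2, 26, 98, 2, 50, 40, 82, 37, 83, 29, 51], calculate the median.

40

Step 1: Sort the data in ascending order: [2, 2, 26, 29, 37, 40, 50, 51, 82, 83, 98]
Step 2: The number of values is n = 11.
Step 3: Since n is odd, the median is the middle value at position 6: 40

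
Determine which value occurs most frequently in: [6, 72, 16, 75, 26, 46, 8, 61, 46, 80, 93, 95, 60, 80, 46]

46

Step 1: Count the frequency of each value:
  6: appears 1 time(s)
  8: appears 1 time(s)
  16: appears 1 time(s)
  26: appears 1 time(s)
  46: appears 3 time(s)
  60: appears 1 time(s)
  61: appears 1 time(s)
  72: appears 1 time(s)
  75: appears 1 time(s)
  80: appears 2 time(s)
  93: appears 1 time(s)
  95: appears 1 time(s)
Step 2: The value 46 appears most frequently (3 times).
Step 3: Mode = 46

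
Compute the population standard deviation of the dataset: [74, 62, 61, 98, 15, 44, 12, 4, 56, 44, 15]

28.4108

Step 1: Compute the mean: 44.0909
Step 2: Sum of squared deviations from the mean: 8878.9091
Step 3: Population variance = 8878.9091 / 11 = 807.1736
Step 4: Standard deviation = sqrt(807.1736) = 28.4108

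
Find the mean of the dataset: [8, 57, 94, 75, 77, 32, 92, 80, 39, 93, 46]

63

Step 1: Sum all values: 8 + 57 + 94 + 75 + 77 + 32 + 92 + 80 + 39 + 93 + 46 = 693
Step 2: Count the number of values: n = 11
Step 3: Mean = sum / n = 693 / 11 = 63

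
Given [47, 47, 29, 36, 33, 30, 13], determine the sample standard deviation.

11.7169

Step 1: Compute the mean: 33.5714
Step 2: Sum of squared deviations from the mean: 823.7143
Step 3: Sample variance = 823.7143 / 6 = 137.2857
Step 4: Standard deviation = sqrt(137.2857) = 11.7169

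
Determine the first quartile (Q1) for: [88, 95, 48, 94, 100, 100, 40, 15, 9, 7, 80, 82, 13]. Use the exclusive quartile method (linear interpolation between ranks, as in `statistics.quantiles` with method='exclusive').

14

Step 1: Sort the data: [7, 9, 13, 15, 40, 48, 80, 82, 88, 94, 95, 100, 100]
Step 2: n = 13
Step 3: Using the exclusive quartile method:
  Q1 = 14
  Q2 (median) = 80
  Q3 = 94.5
  IQR = Q3 - Q1 = 94.5 - 14 = 80.5
Step 4: Q1 = 14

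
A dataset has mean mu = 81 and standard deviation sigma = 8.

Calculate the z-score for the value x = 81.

0

Step 1: Recall the z-score formula: z = (x - mu) / sigma
Step 2: Substitute values: z = (81 - 81) / 8
Step 3: z = 0 / 8 = 0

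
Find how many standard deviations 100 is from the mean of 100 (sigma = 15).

0

Step 1: Recall the z-score formula: z = (x - mu) / sigma
Step 2: Substitute values: z = (100 - 100) / 15
Step 3: z = 0 / 15 = 0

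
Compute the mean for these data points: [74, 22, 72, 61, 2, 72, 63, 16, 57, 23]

46.2

Step 1: Sum all values: 74 + 22 + 72 + 61 + 2 + 72 + 63 + 16 + 57 + 23 = 462
Step 2: Count the number of values: n = 10
Step 3: Mean = sum / n = 462 / 10 = 46.2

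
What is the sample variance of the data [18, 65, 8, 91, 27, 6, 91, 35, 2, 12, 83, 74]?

1257.5152

Step 1: Compute the mean: (18 + 65 + 8 + 91 + 27 + 6 + 91 + 35 + 2 + 12 + 83 + 74) / 12 = 42.6667
Step 2: Compute squared deviations from the mean:
  (18 - 42.6667)^2 = 608.4444
  (65 - 42.6667)^2 = 498.7778
  (8 - 42.6667)^2 = 1201.7778
  (91 - 42.6667)^2 = 2336.1111
  (27 - 42.6667)^2 = 245.4444
  (6 - 42.6667)^2 = 1344.4444
  (91 - 42.6667)^2 = 2336.1111
  (35 - 42.6667)^2 = 58.7778
  (2 - 42.6667)^2 = 1653.7778
  (12 - 42.6667)^2 = 940.4444
  (83 - 42.6667)^2 = 1626.7778
  (74 - 42.6667)^2 = 981.7778
Step 3: Sum of squared deviations = 13832.6667
Step 4: Sample variance = 13832.6667 / 11 = 1257.5152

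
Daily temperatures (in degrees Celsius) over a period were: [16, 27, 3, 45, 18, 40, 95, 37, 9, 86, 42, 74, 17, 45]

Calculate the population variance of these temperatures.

746.102

Step 1: Compute the mean: (16 + 27 + 3 + 45 + 18 + 40 + 95 + 37 + 9 + 86 + 42 + 74 + 17 + 45) / 14 = 39.5714
Step 2: Compute squared deviations from the mean:
  (16 - 39.5714)^2 = 555.6122
  (27 - 39.5714)^2 = 158.0408
  (3 - 39.5714)^2 = 1337.4694
  (45 - 39.5714)^2 = 29.4694
  (18 - 39.5714)^2 = 465.3265
  (40 - 39.5714)^2 = 0.1837
  (95 - 39.5714)^2 = 3072.3265
  (37 - 39.5714)^2 = 6.6122
  (9 - 39.5714)^2 = 934.6122
  (86 - 39.5714)^2 = 2155.6122
  (42 - 39.5714)^2 = 5.898
  (74 - 39.5714)^2 = 1185.3265
  (17 - 39.5714)^2 = 509.4694
  (45 - 39.5714)^2 = 29.4694
Step 3: Sum of squared deviations = 10445.4286
Step 4: Population variance = 10445.4286 / 14 = 746.102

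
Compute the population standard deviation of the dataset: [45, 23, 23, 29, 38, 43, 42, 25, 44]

8.9815

Step 1: Compute the mean: 34.6667
Step 2: Sum of squared deviations from the mean: 726
Step 3: Population variance = 726 / 9 = 80.6667
Step 4: Standard deviation = sqrt(80.6667) = 8.9815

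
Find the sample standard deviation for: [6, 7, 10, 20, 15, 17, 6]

5.7404

Step 1: Compute the mean: 11.5714
Step 2: Sum of squared deviations from the mean: 197.7143
Step 3: Sample variance = 197.7143 / 6 = 32.9524
Step 4: Standard deviation = sqrt(32.9524) = 5.7404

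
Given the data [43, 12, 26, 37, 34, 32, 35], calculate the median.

34

Step 1: Sort the data in ascending order: [12, 26, 32, 34, 35, 37, 43]
Step 2: The number of values is n = 7.
Step 3: Since n is odd, the median is the middle value at position 4: 34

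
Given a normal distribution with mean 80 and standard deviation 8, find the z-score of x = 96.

2

Step 1: Recall the z-score formula: z = (x - mu) / sigma
Step 2: Substitute values: z = (96 - 80) / 8
Step 3: z = 16 / 8 = 2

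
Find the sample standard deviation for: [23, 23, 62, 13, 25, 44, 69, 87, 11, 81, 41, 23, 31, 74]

26.2726

Step 1: Compute the mean: 43.3571
Step 2: Sum of squared deviations from the mean: 8973.2143
Step 3: Sample variance = 8973.2143 / 13 = 690.2473
Step 4: Standard deviation = sqrt(690.2473) = 26.2726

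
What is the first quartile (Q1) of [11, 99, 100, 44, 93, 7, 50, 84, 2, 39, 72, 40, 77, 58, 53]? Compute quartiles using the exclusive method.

39

Step 1: Sort the data: [2, 7, 11, 39, 40, 44, 50, 53, 58, 72, 77, 84, 93, 99, 100]
Step 2: n = 15
Step 3: Using the exclusive quartile method:
  Q1 = 39
  Q2 (median) = 53
  Q3 = 84
  IQR = Q3 - Q1 = 84 - 39 = 45
Step 4: Q1 = 39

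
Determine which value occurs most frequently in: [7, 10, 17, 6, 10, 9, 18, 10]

10

Step 1: Count the frequency of each value:
  6: appears 1 time(s)
  7: appears 1 time(s)
  9: appears 1 time(s)
  10: appears 3 time(s)
  17: appears 1 time(s)
  18: appears 1 time(s)
Step 2: The value 10 appears most frequently (3 times).
Step 3: Mode = 10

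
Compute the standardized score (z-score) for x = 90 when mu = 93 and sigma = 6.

-0.5

Step 1: Recall the z-score formula: z = (x - mu) / sigma
Step 2: Substitute values: z = (90 - 93) / 6
Step 3: z = -3 / 6 = -0.5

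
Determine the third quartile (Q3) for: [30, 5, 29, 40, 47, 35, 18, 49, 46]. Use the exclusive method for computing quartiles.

46.5

Step 1: Sort the data: [5, 18, 29, 30, 35, 40, 46, 47, 49]
Step 2: n = 9
Step 3: Using the exclusive quartile method:
  Q1 = 23.5
  Q2 (median) = 35
  Q3 = 46.5
  IQR = Q3 - Q1 = 46.5 - 23.5 = 23
Step 4: Q3 = 46.5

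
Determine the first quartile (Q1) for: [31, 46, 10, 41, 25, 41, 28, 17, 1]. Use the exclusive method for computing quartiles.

13.5

Step 1: Sort the data: [1, 10, 17, 25, 28, 31, 41, 41, 46]
Step 2: n = 9
Step 3: Using the exclusive quartile method:
  Q1 = 13.5
  Q2 (median) = 28
  Q3 = 41
  IQR = Q3 - Q1 = 41 - 13.5 = 27.5
Step 4: Q1 = 13.5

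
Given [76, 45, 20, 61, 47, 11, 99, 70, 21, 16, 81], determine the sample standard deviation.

30.017

Step 1: Compute the mean: 49.7273
Step 2: Sum of squared deviations from the mean: 9010.1818
Step 3: Sample variance = 9010.1818 / 10 = 901.0182
Step 4: Standard deviation = sqrt(901.0182) = 30.017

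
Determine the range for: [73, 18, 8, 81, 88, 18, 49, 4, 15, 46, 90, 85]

86

Step 1: Identify the maximum value: max = 90
Step 2: Identify the minimum value: min = 4
Step 3: Range = max - min = 90 - 4 = 86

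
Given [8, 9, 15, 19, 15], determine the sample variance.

21.2

Step 1: Compute the mean: (8 + 9 + 15 + 19 + 15) / 5 = 13.2
Step 2: Compute squared deviations from the mean:
  (8 - 13.2)^2 = 27.04
  (9 - 13.2)^2 = 17.64
  (15 - 13.2)^2 = 3.24
  (19 - 13.2)^2 = 33.64
  (15 - 13.2)^2 = 3.24
Step 3: Sum of squared deviations = 84.8
Step 4: Sample variance = 84.8 / 4 = 21.2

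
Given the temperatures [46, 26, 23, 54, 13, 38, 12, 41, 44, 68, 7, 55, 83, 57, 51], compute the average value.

41.2

Step 1: Sum all values: 46 + 26 + 23 + 54 + 13 + 38 + 12 + 41 + 44 + 68 + 7 + 55 + 83 + 57 + 51 = 618
Step 2: Count the number of values: n = 15
Step 3: Mean = sum / n = 618 / 15 = 41.2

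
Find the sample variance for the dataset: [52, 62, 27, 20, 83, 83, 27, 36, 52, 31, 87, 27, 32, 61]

550.7253

Step 1: Compute the mean: (52 + 62 + 27 + 20 + 83 + 83 + 27 + 36 + 52 + 31 + 87 + 27 + 32 + 61) / 14 = 48.5714
Step 2: Compute squared deviations from the mean:
  (52 - 48.5714)^2 = 11.7551
  (62 - 48.5714)^2 = 180.3265
  (27 - 48.5714)^2 = 465.3265
  (20 - 48.5714)^2 = 816.3265
  (83 - 48.5714)^2 = 1185.3265
  (83 - 48.5714)^2 = 1185.3265
  (27 - 48.5714)^2 = 465.3265
  (36 - 48.5714)^2 = 158.0408
  (52 - 48.5714)^2 = 11.7551
  (31 - 48.5714)^2 = 308.7551
  (87 - 48.5714)^2 = 1476.7551
  (27 - 48.5714)^2 = 465.3265
  (32 - 48.5714)^2 = 274.6122
  (61 - 48.5714)^2 = 154.4694
Step 3: Sum of squared deviations = 7159.4286
Step 4: Sample variance = 7159.4286 / 13 = 550.7253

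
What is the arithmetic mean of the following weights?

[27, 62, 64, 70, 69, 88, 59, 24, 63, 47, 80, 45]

58.1667

Step 1: Sum all values: 27 + 62 + 64 + 70 + 69 + 88 + 59 + 24 + 63 + 47 + 80 + 45 = 698
Step 2: Count the number of values: n = 12
Step 3: Mean = sum / n = 698 / 12 = 58.1667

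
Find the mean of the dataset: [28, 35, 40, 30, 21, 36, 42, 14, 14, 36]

29.6

Step 1: Sum all values: 28 + 35 + 40 + 30 + 21 + 36 + 42 + 14 + 14 + 36 = 296
Step 2: Count the number of values: n = 10
Step 3: Mean = sum / n = 296 / 10 = 29.6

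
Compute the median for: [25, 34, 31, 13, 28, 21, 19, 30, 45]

28

Step 1: Sort the data in ascending order: [13, 19, 21, 25, 28, 30, 31, 34, 45]
Step 2: The number of values is n = 9.
Step 3: Since n is odd, the median is the middle value at position 5: 28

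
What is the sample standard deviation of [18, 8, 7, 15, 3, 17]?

6.1536

Step 1: Compute the mean: 11.3333
Step 2: Sum of squared deviations from the mean: 189.3333
Step 3: Sample variance = 189.3333 / 5 = 37.8667
Step 4: Standard deviation = sqrt(37.8667) = 6.1536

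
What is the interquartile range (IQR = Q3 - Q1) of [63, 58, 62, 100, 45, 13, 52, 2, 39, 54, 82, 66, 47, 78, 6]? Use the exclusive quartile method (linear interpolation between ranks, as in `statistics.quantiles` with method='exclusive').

27

Step 1: Sort the data: [2, 6, 13, 39, 45, 47, 52, 54, 58, 62, 63, 66, 78, 82, 100]
Step 2: n = 15
Step 3: Using the exclusive quartile method:
  Q1 = 39
  Q2 (median) = 54
  Q3 = 66
  IQR = Q3 - Q1 = 66 - 39 = 27
Step 4: IQR = 27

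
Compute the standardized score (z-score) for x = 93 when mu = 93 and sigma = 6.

0

Step 1: Recall the z-score formula: z = (x - mu) / sigma
Step 2: Substitute values: z = (93 - 93) / 6
Step 3: z = 0 / 6 = 0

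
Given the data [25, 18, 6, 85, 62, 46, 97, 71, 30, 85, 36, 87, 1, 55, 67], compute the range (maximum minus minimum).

96

Step 1: Identify the maximum value: max = 97
Step 2: Identify the minimum value: min = 1
Step 3: Range = max - min = 97 - 1 = 96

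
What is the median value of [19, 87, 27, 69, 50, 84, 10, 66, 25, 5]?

38.5

Step 1: Sort the data in ascending order: [5, 10, 19, 25, 27, 50, 66, 69, 84, 87]
Step 2: The number of values is n = 10.
Step 3: Since n is even, the median is the average of positions 5 and 6:
  Median = (27 + 50) / 2 = 38.5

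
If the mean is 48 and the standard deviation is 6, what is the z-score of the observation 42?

-1

Step 1: Recall the z-score formula: z = (x - mu) / sigma
Step 2: Substitute values: z = (42 - 48) / 6
Step 3: z = -6 / 6 = -1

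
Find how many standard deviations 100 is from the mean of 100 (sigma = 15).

0

Step 1: Recall the z-score formula: z = (x - mu) / sigma
Step 2: Substitute values: z = (100 - 100) / 15
Step 3: z = 0 / 15 = 0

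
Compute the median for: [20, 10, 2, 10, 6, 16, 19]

10

Step 1: Sort the data in ascending order: [2, 6, 10, 10, 16, 19, 20]
Step 2: The number of values is n = 7.
Step 3: Since n is odd, the median is the middle value at position 4: 10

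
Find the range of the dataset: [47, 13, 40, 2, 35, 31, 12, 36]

45

Step 1: Identify the maximum value: max = 47
Step 2: Identify the minimum value: min = 2
Step 3: Range = max - min = 47 - 2 = 45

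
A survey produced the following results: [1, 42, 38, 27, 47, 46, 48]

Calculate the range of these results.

47

Step 1: Identify the maximum value: max = 48
Step 2: Identify the minimum value: min = 1
Step 3: Range = max - min = 48 - 1 = 47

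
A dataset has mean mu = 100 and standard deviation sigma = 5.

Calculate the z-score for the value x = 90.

-2

Step 1: Recall the z-score formula: z = (x - mu) / sigma
Step 2: Substitute values: z = (90 - 100) / 5
Step 3: z = -10 / 5 = -2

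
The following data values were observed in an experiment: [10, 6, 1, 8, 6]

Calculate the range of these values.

9

Step 1: Identify the maximum value: max = 10
Step 2: Identify the minimum value: min = 1
Step 3: Range = max - min = 10 - 1 = 9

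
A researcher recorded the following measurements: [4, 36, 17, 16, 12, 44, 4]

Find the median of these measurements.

16

Step 1: Sort the data in ascending order: [4, 4, 12, 16, 17, 36, 44]
Step 2: The number of values is n = 7.
Step 3: Since n is odd, the median is the middle value at position 4: 16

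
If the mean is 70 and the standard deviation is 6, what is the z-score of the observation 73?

0.5

Step 1: Recall the z-score formula: z = (x - mu) / sigma
Step 2: Substitute values: z = (73 - 70) / 6
Step 3: z = 3 / 6 = 0.5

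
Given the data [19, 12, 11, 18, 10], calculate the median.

12

Step 1: Sort the data in ascending order: [10, 11, 12, 18, 19]
Step 2: The number of values is n = 5.
Step 3: Since n is odd, the median is the middle value at position 3: 12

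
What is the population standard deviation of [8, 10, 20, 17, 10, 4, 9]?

5.083

Step 1: Compute the mean: 11.1429
Step 2: Sum of squared deviations from the mean: 180.8571
Step 3: Population variance = 180.8571 / 7 = 25.8367
Step 4: Standard deviation = sqrt(25.8367) = 5.083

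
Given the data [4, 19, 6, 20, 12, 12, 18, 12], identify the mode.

12

Step 1: Count the frequency of each value:
  4: appears 1 time(s)
  6: appears 1 time(s)
  12: appears 3 time(s)
  18: appears 1 time(s)
  19: appears 1 time(s)
  20: appears 1 time(s)
Step 2: The value 12 appears most frequently (3 times).
Step 3: Mode = 12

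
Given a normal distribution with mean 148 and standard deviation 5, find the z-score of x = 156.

1.6

Step 1: Recall the z-score formula: z = (x - mu) / sigma
Step 2: Substitute values: z = (156 - 148) / 5
Step 3: z = 8 / 5 = 1.6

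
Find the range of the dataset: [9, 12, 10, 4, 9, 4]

8

Step 1: Identify the maximum value: max = 12
Step 2: Identify the minimum value: min = 4
Step 3: Range = max - min = 12 - 4 = 8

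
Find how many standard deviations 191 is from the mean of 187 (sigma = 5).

0.8

Step 1: Recall the z-score formula: z = (x - mu) / sigma
Step 2: Substitute values: z = (191 - 187) / 5
Step 3: z = 4 / 5 = 0.8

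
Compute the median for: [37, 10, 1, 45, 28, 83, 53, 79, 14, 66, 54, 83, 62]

53

Step 1: Sort the data in ascending order: [1, 10, 14, 28, 37, 45, 53, 54, 62, 66, 79, 83, 83]
Step 2: The number of values is n = 13.
Step 3: Since n is odd, the median is the middle value at position 7: 53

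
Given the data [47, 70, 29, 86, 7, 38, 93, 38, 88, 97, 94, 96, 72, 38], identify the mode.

38

Step 1: Count the frequency of each value:
  7: appears 1 time(s)
  29: appears 1 time(s)
  38: appears 3 time(s)
  47: appears 1 time(s)
  70: appears 1 time(s)
  72: appears 1 time(s)
  86: appears 1 time(s)
  88: appears 1 time(s)
  93: appears 1 time(s)
  94: appears 1 time(s)
  96: appears 1 time(s)
  97: appears 1 time(s)
Step 2: The value 38 appears most frequently (3 times).
Step 3: Mode = 38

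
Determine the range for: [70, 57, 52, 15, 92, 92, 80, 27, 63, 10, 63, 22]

82

Step 1: Identify the maximum value: max = 92
Step 2: Identify the minimum value: min = 10
Step 3: Range = max - min = 92 - 10 = 82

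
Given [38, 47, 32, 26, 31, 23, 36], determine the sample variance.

63.9048

Step 1: Compute the mean: (38 + 47 + 32 + 26 + 31 + 23 + 36) / 7 = 33.2857
Step 2: Compute squared deviations from the mean:
  (38 - 33.2857)^2 = 22.2245
  (47 - 33.2857)^2 = 188.0816
  (32 - 33.2857)^2 = 1.6531
  (26 - 33.2857)^2 = 53.0816
  (31 - 33.2857)^2 = 5.2245
  (23 - 33.2857)^2 = 105.7959
  (36 - 33.2857)^2 = 7.3673
Step 3: Sum of squared deviations = 383.4286
Step 4: Sample variance = 383.4286 / 6 = 63.9048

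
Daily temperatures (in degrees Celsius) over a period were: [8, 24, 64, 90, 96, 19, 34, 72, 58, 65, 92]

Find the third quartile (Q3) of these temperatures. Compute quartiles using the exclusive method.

90

Step 1: Sort the data: [8, 19, 24, 34, 58, 64, 65, 72, 90, 92, 96]
Step 2: n = 11
Step 3: Using the exclusive quartile method:
  Q1 = 24
  Q2 (median) = 64
  Q3 = 90
  IQR = Q3 - Q1 = 90 - 24 = 66
Step 4: Q3 = 90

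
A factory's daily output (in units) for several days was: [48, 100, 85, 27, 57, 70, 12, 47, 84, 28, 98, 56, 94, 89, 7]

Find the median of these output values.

57

Step 1: Sort the data in ascending order: [7, 12, 27, 28, 47, 48, 56, 57, 70, 84, 85, 89, 94, 98, 100]
Step 2: The number of values is n = 15.
Step 3: Since n is odd, the median is the middle value at position 8: 57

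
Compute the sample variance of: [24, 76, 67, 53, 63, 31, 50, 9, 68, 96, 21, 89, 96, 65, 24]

802.2667

Step 1: Compute the mean: (24 + 76 + 67 + 53 + 63 + 31 + 50 + 9 + 68 + 96 + 21 + 89 + 96 + 65 + 24) / 15 = 55.4667
Step 2: Compute squared deviations from the mean:
  (24 - 55.4667)^2 = 990.1511
  (76 - 55.4667)^2 = 421.6178
  (67 - 55.4667)^2 = 133.0178
  (53 - 55.4667)^2 = 6.0844
  (63 - 55.4667)^2 = 56.7511
  (31 - 55.4667)^2 = 598.6178
  (50 - 55.4667)^2 = 29.8844
  (9 - 55.4667)^2 = 2159.1511
  (68 - 55.4667)^2 = 157.0844
  (96 - 55.4667)^2 = 1642.9511
  (21 - 55.4667)^2 = 1187.9511
  (89 - 55.4667)^2 = 1124.4844
  (96 - 55.4667)^2 = 1642.9511
  (65 - 55.4667)^2 = 90.8844
  (24 - 55.4667)^2 = 990.1511
Step 3: Sum of squared deviations = 11231.7333
Step 4: Sample variance = 11231.7333 / 14 = 802.2667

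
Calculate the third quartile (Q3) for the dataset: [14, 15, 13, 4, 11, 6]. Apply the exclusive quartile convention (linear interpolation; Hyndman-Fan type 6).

14.25

Step 1: Sort the data: [4, 6, 11, 13, 14, 15]
Step 2: n = 6
Step 3: Using the exclusive quartile method:
  Q1 = 5.5
  Q2 (median) = 12
  Q3 = 14.25
  IQR = Q3 - Q1 = 14.25 - 5.5 = 8.75
Step 4: Q3 = 14.25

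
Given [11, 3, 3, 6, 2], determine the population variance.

10.8

Step 1: Compute the mean: (11 + 3 + 3 + 6 + 2) / 5 = 5
Step 2: Compute squared deviations from the mean:
  (11 - 5)^2 = 36
  (3 - 5)^2 = 4
  (3 - 5)^2 = 4
  (6 - 5)^2 = 1
  (2 - 5)^2 = 9
Step 3: Sum of squared deviations = 54
Step 4: Population variance = 54 / 5 = 10.8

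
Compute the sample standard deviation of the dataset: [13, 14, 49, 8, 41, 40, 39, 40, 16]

15.7198

Step 1: Compute the mean: 28.8889
Step 2: Sum of squared deviations from the mean: 1976.8889
Step 3: Sample variance = 1976.8889 / 8 = 247.1111
Step 4: Standard deviation = sqrt(247.1111) = 15.7198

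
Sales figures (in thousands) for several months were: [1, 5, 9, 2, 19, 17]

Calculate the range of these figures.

18

Step 1: Identify the maximum value: max = 19
Step 2: Identify the minimum value: min = 1
Step 3: Range = max - min = 19 - 1 = 18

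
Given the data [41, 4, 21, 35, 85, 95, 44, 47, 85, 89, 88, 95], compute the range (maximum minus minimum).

91

Step 1: Identify the maximum value: max = 95
Step 2: Identify the minimum value: min = 4
Step 3: Range = max - min = 95 - 4 = 91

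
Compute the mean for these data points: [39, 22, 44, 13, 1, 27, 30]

25.1429

Step 1: Sum all values: 39 + 22 + 44 + 13 + 1 + 27 + 30 = 176
Step 2: Count the number of values: n = 7
Step 3: Mean = sum / n = 176 / 7 = 25.1429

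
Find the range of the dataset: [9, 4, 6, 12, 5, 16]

12

Step 1: Identify the maximum value: max = 16
Step 2: Identify the minimum value: min = 4
Step 3: Range = max - min = 16 - 4 = 12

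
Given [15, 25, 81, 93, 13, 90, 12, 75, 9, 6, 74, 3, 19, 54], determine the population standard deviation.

33.6486

Step 1: Compute the mean: 40.6429
Step 2: Sum of squared deviations from the mean: 15851.2143
Step 3: Population variance = 15851.2143 / 14 = 1132.2296
Step 4: Standard deviation = sqrt(1132.2296) = 33.6486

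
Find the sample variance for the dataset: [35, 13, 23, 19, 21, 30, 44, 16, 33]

102.75

Step 1: Compute the mean: (35 + 13 + 23 + 19 + 21 + 30 + 44 + 16 + 33) / 9 = 26
Step 2: Compute squared deviations from the mean:
  (35 - 26)^2 = 81
  (13 - 26)^2 = 169
  (23 - 26)^2 = 9
  (19 - 26)^2 = 49
  (21 - 26)^2 = 25
  (30 - 26)^2 = 16
  (44 - 26)^2 = 324
  (16 - 26)^2 = 100
  (33 - 26)^2 = 49
Step 3: Sum of squared deviations = 822
Step 4: Sample variance = 822 / 8 = 102.75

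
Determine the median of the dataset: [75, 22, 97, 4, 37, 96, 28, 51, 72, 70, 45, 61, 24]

51

Step 1: Sort the data in ascending order: [4, 22, 24, 28, 37, 45, 51, 61, 70, 72, 75, 96, 97]
Step 2: The number of values is n = 13.
Step 3: Since n is odd, the median is the middle value at position 7: 51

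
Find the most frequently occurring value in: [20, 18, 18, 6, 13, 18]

18

Step 1: Count the frequency of each value:
  6: appears 1 time(s)
  13: appears 1 time(s)
  18: appears 3 time(s)
  20: appears 1 time(s)
Step 2: The value 18 appears most frequently (3 times).
Step 3: Mode = 18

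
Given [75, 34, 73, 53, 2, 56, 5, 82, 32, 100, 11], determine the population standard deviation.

31.7472

Step 1: Compute the mean: 47.5455
Step 2: Sum of squared deviations from the mean: 11086.7273
Step 3: Population variance = 11086.7273 / 11 = 1007.8843
Step 4: Standard deviation = sqrt(1007.8843) = 31.7472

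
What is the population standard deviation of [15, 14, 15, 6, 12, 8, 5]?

3.9898

Step 1: Compute the mean: 10.7143
Step 2: Sum of squared deviations from the mean: 111.4286
Step 3: Population variance = 111.4286 / 7 = 15.9184
Step 4: Standard deviation = sqrt(15.9184) = 3.9898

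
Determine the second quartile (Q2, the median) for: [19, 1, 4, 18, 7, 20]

12.5

Step 1: Sort the data: [1, 4, 7, 18, 19, 20]
Step 2: n = 6
Step 3: Q2 is the median. Since n is even, it is the average of the values at positions 3 and 4:
  Q2 = (7 + 18) / 2 = 12.5
Step 4: Q2 = 12.5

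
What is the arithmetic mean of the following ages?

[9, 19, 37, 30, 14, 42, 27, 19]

24.625

Step 1: Sum all values: 9 + 19 + 37 + 30 + 14 + 42 + 27 + 19 = 197
Step 2: Count the number of values: n = 8
Step 3: Mean = sum / n = 197 / 8 = 24.625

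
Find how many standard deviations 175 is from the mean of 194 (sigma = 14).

-1.3571

Step 1: Recall the z-score formula: z = (x - mu) / sigma
Step 2: Substitute values: z = (175 - 194) / 14
Step 3: z = -19 / 14 = -1.3571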